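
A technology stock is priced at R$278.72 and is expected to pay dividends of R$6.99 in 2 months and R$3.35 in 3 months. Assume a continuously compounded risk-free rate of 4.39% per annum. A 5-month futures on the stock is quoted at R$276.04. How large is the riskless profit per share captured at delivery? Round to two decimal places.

R$2.62 per share

PV(dividends) I = 6.99·e^(−0.0439·2/12) + 3.35·e^(−0.0439·3/12) = 10.2525
Fair futures F* = (S − I)·e^(rT) = (278.72 − 10.2525)·e^0.018292 = 268.4675 × 1.018460 = 273.4234
Market R$276.04 > fair 273.4234: forward overpriced → cash-and-carry (borrow at r, buy the stock and collect the dividends, short the forward).
Profit at T = |F_mkt − F*| = |276.04 − 273.4234| = R$2.62 per share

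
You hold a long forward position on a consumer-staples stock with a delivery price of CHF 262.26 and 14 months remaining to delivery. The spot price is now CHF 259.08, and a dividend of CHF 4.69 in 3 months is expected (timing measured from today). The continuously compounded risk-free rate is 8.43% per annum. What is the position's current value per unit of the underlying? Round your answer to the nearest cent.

PV(remaining dividends) I = 4.69·e^(−0.0843·3/12) = 4.5922
Current forward F = (S − I)·e^(rT) = (259.08 − 4.5922)·e^(0.0843·14/12) = 254.4878 × 1.103349 = 280.7889
Value (long) = (F − K)·e^(−rT) = (280.7889 − 262.26) × 0.906332 = 16.7933
Value = CHF 16.79

CHF 16.79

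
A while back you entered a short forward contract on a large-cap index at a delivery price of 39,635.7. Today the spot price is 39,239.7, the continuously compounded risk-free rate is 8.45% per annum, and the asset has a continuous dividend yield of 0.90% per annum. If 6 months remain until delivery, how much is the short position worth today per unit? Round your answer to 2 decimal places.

-1067.54

Current fair forward for the remaining 6 months: F = S·e^((r − q)·T), (r − q) = 0.0845 − 0.0090 = 0.0755
F = 39239.7 · e^(0.0755 × 6/12) = 39239.7 × 1.03847158 = 40749.3133
Value of long forward = (F − K)·e^(−rT) = (40749.3133 − 39635.7) · e^(−0.0845·6/12)
= 1113.6133 × 0.95863009 = 1067.54
Short position value = −(long value) = -1067.54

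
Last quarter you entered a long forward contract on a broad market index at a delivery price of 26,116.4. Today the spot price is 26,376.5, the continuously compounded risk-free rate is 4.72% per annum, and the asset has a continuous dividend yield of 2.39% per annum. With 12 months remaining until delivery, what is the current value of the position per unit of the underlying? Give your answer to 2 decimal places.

841.23

Current fair forward for the remaining 12 months: F = S·e^((r − q)·T), (r − q) = 0.0472 − 0.0239 = 0.0233
F = 26376.5 · e^(0.0233 × 12/12) = 26376.5 × 1.02357357 = 26998.2883
Value of long forward = (F − K)·e^(−rT) = (26998.2883 − 26116.4) · e^(−0.0472·12/12)
= 881.8883 × 0.95389660 = 841.23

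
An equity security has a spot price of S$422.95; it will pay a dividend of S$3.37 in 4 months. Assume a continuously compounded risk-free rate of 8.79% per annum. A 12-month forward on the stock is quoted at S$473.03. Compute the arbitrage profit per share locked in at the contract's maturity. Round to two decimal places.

PV(dividends) I = 3.37·e^(−0.0879·4/12) = 3.2727
Fair forward F* = (S − I)·e^(rT) = (422.95 − 3.2727)·e^0.087900 = 419.6773 × 1.091879 = 458.2368
Market S$473.03 > fair 458.2368: forward overpriced → cash-and-carry (borrow at r, buy the stock and collect the dividends, short the forward).
Profit at T = |F_mkt − F*| = |473.03 − 458.2368| = S$14.79 per share

S$14.79 per share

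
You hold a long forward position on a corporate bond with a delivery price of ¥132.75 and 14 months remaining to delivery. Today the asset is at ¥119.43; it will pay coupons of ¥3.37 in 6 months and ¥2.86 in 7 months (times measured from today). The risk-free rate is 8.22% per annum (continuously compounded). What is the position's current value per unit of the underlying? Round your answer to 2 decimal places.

-¥7.14

PV(remaining coupons) I = 3.37·e^(−0.0822·6/12) + 2.86·e^(−0.0822·7/12) = 5.9604
Current forward F = (S − I)·e^(rT) = (119.43 − 5.9604)·e^(0.0822·14/12) = 113.4696 × 1.100649 = 124.8902
Value (long) = (F − K)·e^(−rT) = (124.8902 − 132.75) × 0.908555 = -7.1411
Value = -¥7.14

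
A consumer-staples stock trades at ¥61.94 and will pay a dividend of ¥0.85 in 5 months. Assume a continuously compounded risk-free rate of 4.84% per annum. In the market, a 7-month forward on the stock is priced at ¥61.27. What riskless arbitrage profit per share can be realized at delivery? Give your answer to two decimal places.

PV(dividends) I = 0.85·e^(−0.0484·5/12) = 0.8330
Fair forward F* = (S − I)·e^(rT) = (61.94 − 0.8330)·e^0.028233 = 61.1070 × 1.028635 = 62.8568
Market ¥61.27 < fair 62.8568: forward underpriced → reverse cash-and-carry (short the stock, invest proceeds at r, pay the dividends, go long the forward).
Profit at T = |F_mkt − F*| = |61.27 − 62.8568| = ¥1.59 per share

¥1.59 per share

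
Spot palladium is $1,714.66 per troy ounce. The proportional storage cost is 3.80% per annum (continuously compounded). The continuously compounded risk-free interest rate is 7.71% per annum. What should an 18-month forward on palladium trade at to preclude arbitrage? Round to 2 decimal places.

$2,037.79 per troy ounce

Net carry = r + u − y = 0.0771 + 0.0380 − 0.0000 = 0.1151
F = S·e^((r+u−y)T) = 1714.66 · e^(0.1151 × 18/12) = 1714.66 · e^0.17265000
= 1714.66 × 1.18845007 = $2,037.79 per troy ounce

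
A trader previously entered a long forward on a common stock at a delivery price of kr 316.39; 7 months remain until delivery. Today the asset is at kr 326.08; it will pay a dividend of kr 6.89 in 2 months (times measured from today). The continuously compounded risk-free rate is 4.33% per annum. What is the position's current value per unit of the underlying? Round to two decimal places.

kr 10.74

PV(remaining dividends) I = 6.89·e^(−0.0433·2/12) = 6.8405
Current forward F = (S − I)·e^(rT) = (326.08 − 6.8405)·e^(0.0433·7/12) = 319.2395 × 1.025580 = 327.4056
Value (long) = (F − K)·e^(−rT) = (327.4056 − 316.39) × 0.975058 = 10.7408
Value = kr 10.74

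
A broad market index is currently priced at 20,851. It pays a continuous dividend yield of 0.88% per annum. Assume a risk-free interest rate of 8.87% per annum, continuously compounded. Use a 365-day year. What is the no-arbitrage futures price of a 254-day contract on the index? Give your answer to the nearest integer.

22,043

F = S·e^((r − q)T) = 20851 · e^((0.0887 − 0.0088) × 254/365)
= 20851 · e^0.055602 = 20851 × 1.057177
F = 22,043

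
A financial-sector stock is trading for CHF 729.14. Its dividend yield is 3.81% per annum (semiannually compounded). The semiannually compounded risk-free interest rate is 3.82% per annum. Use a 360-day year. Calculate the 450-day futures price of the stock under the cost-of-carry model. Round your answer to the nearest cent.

CHF 729.23

F = S · (1+r/2)^(2T) / (1+q/2)^(2T)
= 729.14 × 1.048436 / 1.048308 = 729.14 × 1.000122
F = CHF 729.23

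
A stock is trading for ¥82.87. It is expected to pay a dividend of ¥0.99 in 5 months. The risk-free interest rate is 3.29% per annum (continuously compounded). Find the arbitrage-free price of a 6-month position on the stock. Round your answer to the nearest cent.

¥83.25

PV(dividends) I = 0.99·e^(−0.0329·5/12)
I = 0.9765
F = (S − I)·e^(rT) = (82.87 − 0.9765) · e^(0.0329·6/12)
= 81.8935 · e^0.016450 = 81.8935 × 1.016586 = ¥83.25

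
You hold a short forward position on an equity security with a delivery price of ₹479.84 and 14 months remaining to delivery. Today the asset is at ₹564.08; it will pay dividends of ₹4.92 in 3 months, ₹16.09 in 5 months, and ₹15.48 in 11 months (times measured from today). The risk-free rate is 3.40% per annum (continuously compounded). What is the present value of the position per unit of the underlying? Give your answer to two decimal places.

-₹67.15

PV(remaining dividends) I = 4.92·e^(−0.0340·3/12) + 16.09·e^(−0.0340·5/12) + 15.48·e^(−0.0340·11/12) = 35.7470
Current forward F = (S − I)·e^(rT) = (564.08 − 35.7470)·e^(0.0340·14/12) = 528.3330 × 1.040464 = 549.7115
Value (long) = (F − K)·e^(−rT) = (549.7115 − 479.84) × 0.961110 = 67.1542
Short position value = −(long value) = -₹67.15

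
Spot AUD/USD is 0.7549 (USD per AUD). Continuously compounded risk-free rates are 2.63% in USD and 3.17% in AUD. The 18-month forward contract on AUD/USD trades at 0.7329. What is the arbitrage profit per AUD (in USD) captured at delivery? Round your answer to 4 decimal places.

Fair forward: F* = S·e^(carry·T), with carry = (r_USD − r_AUD) = 0.0263 − 0.0317 = -0.0054
F* = 0.7549 · e^(-0.0054 × 18/12) = 0.7549 · e^-0.008100 = 0.7549 × 0.991933 = 0.7488
Market 0.7329 < fair 0.7488: forward underpriced → reverse cash-and-carry (short spot, go long the forward).
At maturity, profit = |F_mkt − F*| = |0.7329 − 0.7488| = 0.0159 per AUD (in USD)

0.0159 per AUD (in USD)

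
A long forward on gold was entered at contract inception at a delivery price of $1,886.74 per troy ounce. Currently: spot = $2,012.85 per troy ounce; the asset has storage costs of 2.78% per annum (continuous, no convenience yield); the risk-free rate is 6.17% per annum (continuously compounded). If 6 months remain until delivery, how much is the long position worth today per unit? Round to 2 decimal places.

Current fair forward for the remaining 6 months: F = S·e^((r + u)·T), (r + u) = 0.0617 + 0.0278 = 0.0895
F = 2012.85 · e^(0.0895 × 6/12) = 2012.85 × 1.04576639 = 2104.9709
Value of long forward = (F − K)·e^(−rT) = (2104.9709 − 1886.74) · e^(−0.0617·6/12)
= 218.2309 × 0.96962101 = 211.60

$211.60 per troy ounce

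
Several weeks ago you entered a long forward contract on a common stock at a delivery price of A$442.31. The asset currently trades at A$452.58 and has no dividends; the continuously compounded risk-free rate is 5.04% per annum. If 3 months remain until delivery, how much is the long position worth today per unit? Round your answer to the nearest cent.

A$15.81

Current fair forward for the remaining 3 months: F = S·e^(r·T), r = 0.0504
F = 452.58 · e^(0.0504 × 3/12) = 452.58 × 1.012680 = 458.3187
Value of long forward = (F − K)·e^(−rT) = (458.3187 − 442.31) · e^(−0.0504·3/12)
= 16.0087 × 0.987479 = 15.81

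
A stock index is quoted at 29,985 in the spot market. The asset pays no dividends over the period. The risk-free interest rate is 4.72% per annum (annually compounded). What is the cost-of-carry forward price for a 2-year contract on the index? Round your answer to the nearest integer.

32,882

F = S · (1+r)^T
= 29985 × 1.096628
F = 32,882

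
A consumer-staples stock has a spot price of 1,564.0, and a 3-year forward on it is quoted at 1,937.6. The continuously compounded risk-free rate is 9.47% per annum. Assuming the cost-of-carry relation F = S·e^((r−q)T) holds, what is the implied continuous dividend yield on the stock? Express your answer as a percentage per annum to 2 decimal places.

2.33%

From F = S·e^((r−q)T): (r − q) = ln(F/S)/T
ln(1937.6/1564.0) = ln(1.238875) = 0.214204
(r − q) = 0.214204 / (3) = 0.071401
q = r − ln(F/S)/T = 0.0947 − 0.071401 = 0.023299
q = 2.33%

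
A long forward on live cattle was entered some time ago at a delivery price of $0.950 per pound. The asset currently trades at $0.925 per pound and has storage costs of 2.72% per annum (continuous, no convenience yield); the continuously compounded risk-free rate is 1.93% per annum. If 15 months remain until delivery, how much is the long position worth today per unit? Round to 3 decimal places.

$0.030 per pound

Current fair forward for the remaining 15 months: F = S·e^((r + u)·T), (r + u) = 0.0193 + 0.0272 = 0.0465
F = 0.925 · e^(0.0465 × 15/12) = 0.925 × 1.059847 = 0.9804
Value of long forward = (F − K)·e^(−rT) = (0.9804 − 0.950) · e^(−0.0193·15/12)
= 0.0304 × 0.976164 = 0.030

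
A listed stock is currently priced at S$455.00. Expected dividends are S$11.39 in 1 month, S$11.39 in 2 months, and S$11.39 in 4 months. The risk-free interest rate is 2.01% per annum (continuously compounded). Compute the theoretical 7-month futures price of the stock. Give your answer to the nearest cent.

S$425.93

PV(dividends) I = 11.39·e^(−0.0201·1/12) + 11.39·e^(−0.0201·2/12) + 11.39·e^(−0.0201·4/12)
I = 11.3709 + 11.3519 + 11.3139 = 34.0367
F = (S − I)·e^(rT) = (455.00 − 34.0367) · e^(0.0201·7/12)
= 420.9633 · e^0.011725 = 420.9633 × 1.011794 = S$425.93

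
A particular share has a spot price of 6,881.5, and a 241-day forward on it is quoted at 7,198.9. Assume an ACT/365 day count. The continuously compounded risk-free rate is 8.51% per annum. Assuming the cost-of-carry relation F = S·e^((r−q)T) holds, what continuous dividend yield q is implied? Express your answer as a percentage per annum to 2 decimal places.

1.68%

From F = S·e^((r−q)T): (r − q) = ln(F/S)/T
ln(7198.9/6881.5) = ln(1.046124) = 0.045092
(r − q) = 0.045092 / (241/365) = 0.068293
q = r − ln(F/S)/T = 0.0851 − 0.068293 = 0.016807
q = 1.68%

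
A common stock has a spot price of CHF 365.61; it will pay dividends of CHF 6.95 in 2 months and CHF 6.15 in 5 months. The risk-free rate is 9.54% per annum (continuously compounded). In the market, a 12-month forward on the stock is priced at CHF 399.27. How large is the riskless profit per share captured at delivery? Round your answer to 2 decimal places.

CHF 11.09 per share

PV(dividends) I = 6.95·e^(−0.0954·2/12) + 6.15·e^(−0.0954·5/12) = 12.7507
Fair forward F* = (S − I)·e^(rT) = (365.61 − 12.7507)·e^0.095400 = 352.8593 × 1.100099 = 388.1802
Market CHF 399.27 > fair 388.1802: forward overpriced → cash-and-carry (borrow at r, buy the stock and collect the dividends, short the forward).
Profit at T = |F_mkt − F*| = |399.27 − 388.1802| = CHF 11.09 per share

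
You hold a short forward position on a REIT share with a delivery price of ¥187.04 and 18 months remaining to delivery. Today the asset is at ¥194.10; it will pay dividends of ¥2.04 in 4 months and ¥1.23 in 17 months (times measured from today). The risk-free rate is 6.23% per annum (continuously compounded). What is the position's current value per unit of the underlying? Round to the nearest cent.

-¥20.62

PV(remaining dividends) I = 2.04·e^(−0.0623·4/12) + 1.23·e^(−0.0623·17/12) = 3.1242
Current forward F = (S − I)·e^(rT) = (194.10 − 3.1242)·e^(0.0623·18/12) = 190.9758 × 1.097956 = 209.6830
Value (long) = (F − K)·e^(−rT) = (209.6830 − 187.04) × 0.910784 = 20.6229
Short position value = −(long value) = -¥20.62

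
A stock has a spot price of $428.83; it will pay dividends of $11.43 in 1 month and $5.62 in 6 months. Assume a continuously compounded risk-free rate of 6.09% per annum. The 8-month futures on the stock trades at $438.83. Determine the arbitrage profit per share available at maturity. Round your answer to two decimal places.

PV(dividends) I = 11.43·e^(−0.0609·1/12) + 5.62·e^(−0.0609·6/12) = 16.8236
Fair futures F* = (S − I)·e^(rT) = (428.83 − 16.8236)·e^0.040600 = 412.0064 × 1.041435 = 429.0779
Market $438.83 > fair 429.0779: forward overpriced → cash-and-carry (borrow at r, buy the stock and collect the dividends, short the forward).
Profit at T = |F_mkt − F*| = |438.83 − 429.0779| = $9.75 per share

$9.75 per share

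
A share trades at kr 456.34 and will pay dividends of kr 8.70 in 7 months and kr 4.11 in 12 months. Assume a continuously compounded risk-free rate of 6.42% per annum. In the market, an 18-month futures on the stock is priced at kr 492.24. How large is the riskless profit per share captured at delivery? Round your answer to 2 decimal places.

kr 3.24 per share

PV(dividends) I = 8.70·e^(−0.0642·7/12) + 4.11·e^(−0.0642·12/12) = 12.2346
Fair futures F* = (S − I)·e^(rT) = (456.34 − 12.2346)·e^0.096300 = 444.1054 × 1.101089 = 488.9996
Market kr 492.24 > fair 488.9996: forward overpriced → cash-and-carry (borrow at r, buy the stock and collect the dividends, short the forward).
Profit at T = |F_mkt − F*| = |492.24 − 488.9996| = kr 3.24 per share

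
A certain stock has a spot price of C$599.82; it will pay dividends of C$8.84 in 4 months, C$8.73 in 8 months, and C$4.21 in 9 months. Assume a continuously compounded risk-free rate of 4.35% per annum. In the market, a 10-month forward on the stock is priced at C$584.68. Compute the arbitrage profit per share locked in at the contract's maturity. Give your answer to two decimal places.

C$15.23 per share

PV(dividends) I = 8.84·e^(−0.0435·4/12) + 8.73·e^(−0.0435·8/12) + 4.21·e^(−0.0435·9/12) = 21.2681
Fair forward F* = (S − I)·e^(rT) = (599.82 − 21.2681)·e^0.036250 = 578.5519 × 1.036915 = 599.9091
Market C$584.68 < fair 599.9091: forward underpriced → reverse cash-and-carry (short the stock, invest proceeds at r, pay the dividends, go long the forward).
Profit at T = |F_mkt − F*| = |584.68 − 599.9091| = C$15.23 per share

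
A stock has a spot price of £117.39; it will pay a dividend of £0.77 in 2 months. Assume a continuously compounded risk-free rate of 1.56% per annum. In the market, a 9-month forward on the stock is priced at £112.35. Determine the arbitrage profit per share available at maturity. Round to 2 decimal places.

£5.64 per share

PV(dividends) I = 0.77·e^(−0.0156·2/12) = 0.7680
Fair forward F* = (S − I)·e^(rT) = (117.39 − 0.7680)·e^0.011700 = 116.6220 × 1.011769 = 117.9945
Market £112.35 < fair 117.9945: forward underpriced → reverse cash-and-carry (short the stock, invest proceeds at r, pay the dividends, go long the forward).
Profit at T = |F_mkt − F*| = |112.35 − 117.9945| = £5.64 per share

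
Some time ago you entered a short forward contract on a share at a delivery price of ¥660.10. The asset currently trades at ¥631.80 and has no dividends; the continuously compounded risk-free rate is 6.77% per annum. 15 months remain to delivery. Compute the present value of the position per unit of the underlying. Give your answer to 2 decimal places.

-¥25.26

Current fair forward for the remaining 15 months: F = S·e^(r·T), r = 0.0677
F = 631.80 · e^(0.0677 × 15/12) = 631.80 × 1.088309 = 687.5936
Value of long forward = (F − K)·e^(−rT) = (687.5936 − 660.10) · e^(−0.0677·15/12)
= 27.4936 × 0.918857 = 25.26
Short position value = −(long value) = -¥25.26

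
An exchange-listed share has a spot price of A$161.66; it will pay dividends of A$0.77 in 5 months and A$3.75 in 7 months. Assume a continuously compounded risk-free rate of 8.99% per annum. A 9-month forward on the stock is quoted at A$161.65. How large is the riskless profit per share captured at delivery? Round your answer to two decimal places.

PV(dividends) I = 0.77·e^(−0.0899·5/12) + 3.75·e^(−0.0899·7/12) = 4.3001
Fair forward F* = (S − I)·e^(rT) = (161.66 − 4.3001)·e^0.067425 = 157.3599 × 1.069750 = 168.3358
Market A$161.65 < fair 168.3358: forward underpriced → reverse cash-and-carry (short the stock, invest proceeds at r, pay the dividends, go long the forward).
Profit at T = |F_mkt − F*| = |161.65 − 168.3358| = A$6.69 per share

A$6.69 per share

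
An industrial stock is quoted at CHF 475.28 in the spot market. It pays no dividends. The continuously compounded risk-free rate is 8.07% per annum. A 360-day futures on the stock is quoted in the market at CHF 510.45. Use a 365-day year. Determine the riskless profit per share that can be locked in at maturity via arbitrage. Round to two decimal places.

Fair futures: F* = S·e^(carry·T), with carry = r = 0.0807
F* = 475.28 · e^(0.0807 × 360/365) = 475.28 · e^0.079595 = 475.28 × 1.082848 = CHF 514.6560
Market CHF 510.45 < fair CHF 514.6560: forward underpriced → reverse cash-and-carry (short spot, go long the forward).
At maturity, profit = |F_mkt − F*| = |510.45 − 514.6560| = CHF 4.21 per share

CHF 4.21 per share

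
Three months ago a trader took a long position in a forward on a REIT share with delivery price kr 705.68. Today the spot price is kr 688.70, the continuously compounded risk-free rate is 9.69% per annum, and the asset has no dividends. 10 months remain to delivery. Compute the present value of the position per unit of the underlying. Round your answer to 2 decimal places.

Current fair forward for the remaining 10 months: F = S·e^(r·T), r = 0.0969
F = 688.70 · e^(0.0969 × 10/12) = 688.70 × 1.084100 = 746.6197
Value of long forward = (F − K)·e^(−rT) = (746.6197 − 705.68) · e^(−0.0969·10/12)
= 40.9397 × 0.922424 = 37.76

kr 37.76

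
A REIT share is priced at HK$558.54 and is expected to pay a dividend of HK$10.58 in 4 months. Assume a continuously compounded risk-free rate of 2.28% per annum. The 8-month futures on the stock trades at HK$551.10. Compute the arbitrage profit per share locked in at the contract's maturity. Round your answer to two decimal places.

PV(dividends) I = 10.58·e^(−0.0228·4/12) = 10.4999
Fair futures F* = (S − I)·e^(rT) = (558.54 − 10.4999)·e^0.015200 = 548.0401 × 1.015316 = 556.4339
Market HK$551.10 < fair 556.4339: forward underpriced → reverse cash-and-carry (short the stock, invest proceeds at r, pay the dividends, go long the forward).
Profit at T = |F_mkt − F*| = |551.10 − 556.4339| = HK$5.33 per share

HK$5.33 per share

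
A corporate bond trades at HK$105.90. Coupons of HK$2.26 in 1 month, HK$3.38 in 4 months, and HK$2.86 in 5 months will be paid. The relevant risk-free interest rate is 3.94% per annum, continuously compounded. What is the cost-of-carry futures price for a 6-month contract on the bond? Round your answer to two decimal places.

PV(coupons) I = 2.26·e^(−0.0394·1/12) + 3.38·e^(−0.0394·4/12) + 2.86·e^(−0.0394·5/12)
I = 2.2526 + 3.3359 + 2.8134 = 8.4019
F = (S − I)·e^(rT) = (105.90 − 8.4019) · e^(0.0394·6/12)
= 97.4981 · e^0.019700 = 97.4981 × 1.019895 = HK$99.44

HK$99.44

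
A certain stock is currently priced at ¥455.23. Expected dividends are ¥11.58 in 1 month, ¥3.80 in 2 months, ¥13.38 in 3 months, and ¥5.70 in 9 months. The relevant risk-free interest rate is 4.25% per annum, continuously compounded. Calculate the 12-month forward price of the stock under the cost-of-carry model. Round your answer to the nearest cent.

¥439.44

PV(dividends) I = 11.58·e^(−0.0425·1/12) + 3.80·e^(−0.0425·2/12) + 13.38·e^(−0.0425·3/12) + 5.70·e^(−0.0425·9/12)
I = 11.5391 + 3.7732 + 13.2386 + 5.5212 = 34.0721
F = (S − I)·e^(rT) = (455.23 − 34.0721) · e^(0.0425·12/12)
= 421.1579 · e^0.042500 = 421.1579 × 1.043416 = ¥439.44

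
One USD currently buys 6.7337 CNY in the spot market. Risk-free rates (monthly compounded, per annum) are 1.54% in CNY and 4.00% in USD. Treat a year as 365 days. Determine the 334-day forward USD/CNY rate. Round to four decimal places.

By covered interest parity, F = S · (1+r_CNY/12)^(12T) / (1+r_USD/12)^(12T)
= 6.7337 × 1.014183 / 1.037218 = 6.7337 × 0.977792
F = 6.5842 CNY per USD

6.5842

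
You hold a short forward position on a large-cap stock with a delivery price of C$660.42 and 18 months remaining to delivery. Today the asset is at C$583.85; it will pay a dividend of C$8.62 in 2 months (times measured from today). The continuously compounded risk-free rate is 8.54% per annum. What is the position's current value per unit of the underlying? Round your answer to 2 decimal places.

PV(remaining dividends) I = 8.62·e^(−0.0854·2/12) = 8.4982
Current forward F = (S − I)·e^(rT) = (583.85 − 8.4982)·e^(0.0854·18/12) = 575.3518 × 1.136667 = 653.9834
Value (long) = (F − K)·e^(−rT) = (653.9834 − 660.42) × 0.879765 = -5.6627
Short position value = −(long value) = C$5.66

C$5.66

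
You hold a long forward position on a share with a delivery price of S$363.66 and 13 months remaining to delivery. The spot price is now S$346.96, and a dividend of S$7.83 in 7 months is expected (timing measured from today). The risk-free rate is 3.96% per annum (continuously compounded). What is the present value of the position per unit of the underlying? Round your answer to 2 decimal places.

-S$9.08

PV(remaining dividends) I = 7.83·e^(−0.0396·7/12) = 7.6512
Current forward F = (S − I)·e^(rT) = (346.96 − 7.6512)·e^(0.0396·13/12) = 339.3088 × 1.043834 = 354.1821
Value (long) = (F − K)·e^(−rT) = (354.1821 − 363.66) × 0.958007 = -9.0799
Value = -S$9.08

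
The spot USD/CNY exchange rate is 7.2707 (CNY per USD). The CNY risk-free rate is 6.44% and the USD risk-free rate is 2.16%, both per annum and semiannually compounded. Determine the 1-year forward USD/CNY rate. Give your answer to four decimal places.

By covered interest parity, F = S · (1+r_CNY/2)^(2T) / (1+r_USD/2)^(2T)
= 7.2707 × 1.065437 / 1.021717 = 7.2707 × 1.042791
F = 7.5818 CNY per USD

7.5818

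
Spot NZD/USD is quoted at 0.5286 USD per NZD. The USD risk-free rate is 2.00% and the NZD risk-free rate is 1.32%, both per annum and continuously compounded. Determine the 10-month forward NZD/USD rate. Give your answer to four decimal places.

F = S·e^((r_USD − r_NZD)T) = 0.5286 · e^((0.0200 − 0.0132) × 10/12)
= 0.5286 · e^0.005667 = 0.5286 × 1.005683
F = 0.5316 USD per NZD

0.5316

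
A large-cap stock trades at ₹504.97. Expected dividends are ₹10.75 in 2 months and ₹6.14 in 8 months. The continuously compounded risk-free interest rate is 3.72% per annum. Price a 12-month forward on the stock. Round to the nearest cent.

₹506.80

PV(dividends) I = 10.75·e^(−0.0372·2/12) + 6.14·e^(−0.0372·8/12)
I = 10.6836 + 5.9896 = 16.6732
F = (S − I)·e^(rT) = (504.97 − 16.6732) · e^(0.0372·12/12)
= 488.2968 · e^0.037200 = 488.2968 × 1.037901 = ₹506.80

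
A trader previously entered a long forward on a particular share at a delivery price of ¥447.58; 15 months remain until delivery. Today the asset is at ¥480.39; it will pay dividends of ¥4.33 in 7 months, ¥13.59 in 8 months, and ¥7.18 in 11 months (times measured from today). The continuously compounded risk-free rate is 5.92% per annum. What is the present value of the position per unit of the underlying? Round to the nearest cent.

¥40.69

PV(remaining dividends) I = 4.33·e^(−0.0592·7/12) + 13.59·e^(−0.0592·8/12) + 7.18·e^(−0.0592·11/12) = 24.0479
Current forward F = (S − I)·e^(rT) = (480.39 − 24.0479)·e^(0.0592·15/12) = 456.3421 × 1.076807 = 491.3924
Value (long) = (F − K)·e^(−rT) = (491.3924 − 447.58) × 0.928672 = 40.6873
Value = ¥40.69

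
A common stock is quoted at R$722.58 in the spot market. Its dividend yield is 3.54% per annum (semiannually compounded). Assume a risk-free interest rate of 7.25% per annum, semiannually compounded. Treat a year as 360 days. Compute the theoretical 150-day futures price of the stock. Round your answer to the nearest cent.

R$733.54

F = S · (1+r/2)^(2T) / (1+q/2)^(2T)
= 722.58 × 1.030118 / 1.014728 = 722.58 × 1.015167
F = R$733.54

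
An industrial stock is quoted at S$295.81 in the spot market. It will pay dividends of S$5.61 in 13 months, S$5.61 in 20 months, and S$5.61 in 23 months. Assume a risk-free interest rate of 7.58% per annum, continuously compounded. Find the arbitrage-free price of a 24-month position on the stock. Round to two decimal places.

PV(dividends) I = 5.61·e^(−0.0758·13/12) + 5.61·e^(−0.0758·20/12) + 5.61·e^(−0.0758·23/12)
I = 5.1677 + 4.9442 + 4.8514 = 14.9633
F = (S − I)·e^(rT) = (295.81 − 14.9633) · e^(0.0758·24/12)
= 280.8467 · e^0.151600 = 280.8467 × 1.163695 = S$326.82

S$326.82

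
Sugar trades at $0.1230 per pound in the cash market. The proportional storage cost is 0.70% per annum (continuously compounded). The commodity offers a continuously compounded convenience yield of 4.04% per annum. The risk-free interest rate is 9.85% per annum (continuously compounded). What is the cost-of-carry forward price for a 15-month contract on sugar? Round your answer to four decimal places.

Net carry = r + u − y = 0.0985 + 0.0070 − 0.0404 = 0.0651
F = S·e^((r+u−y)T) = 0.1230 · e^(0.0651 × 15/12) = 0.1230 · e^0.081375
= 0.1230 × 1.084778 = $0.1334 per pound

$0.1334 per pound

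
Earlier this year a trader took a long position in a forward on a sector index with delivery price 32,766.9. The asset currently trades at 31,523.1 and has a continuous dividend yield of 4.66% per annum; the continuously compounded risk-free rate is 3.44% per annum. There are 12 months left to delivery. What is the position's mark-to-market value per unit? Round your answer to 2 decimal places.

Current fair forward for the remaining 12 months: F = S·e^((r − q)·T), (r − q) = 0.0344 − 0.0466 = -0.0122
F = 31523.1 · e^(-0.0122 × 12/12) = 31523.1 × 0.98787412 = 31140.8547
Value of long forward = (F − K)·e^(−rT) = (31140.8547 − 32766.9) · e^(−0.0344·12/12)
= -1626.0453 × 0.96618495 = -1571.06

-1571.06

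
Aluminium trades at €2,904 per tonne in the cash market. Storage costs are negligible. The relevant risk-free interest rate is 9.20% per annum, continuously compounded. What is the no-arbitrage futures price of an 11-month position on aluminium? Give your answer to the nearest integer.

F = S·e^(rT) = 2904 · e^(0.0920 × 11/12) = 2904 · e^0.084333
= 2904 × 1.087991 = €3,160 per tonne

€3,160 per tonne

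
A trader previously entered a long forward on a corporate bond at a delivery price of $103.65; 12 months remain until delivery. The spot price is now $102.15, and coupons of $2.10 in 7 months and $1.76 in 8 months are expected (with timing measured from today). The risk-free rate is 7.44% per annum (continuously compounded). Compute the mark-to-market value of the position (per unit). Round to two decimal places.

$2.25

PV(remaining coupons) I = 2.10·e^(−0.0744·7/12) + 1.76·e^(−0.0744·8/12) = 3.6856
Current forward F = (S − I)·e^(rT) = (102.15 − 3.6856)·e^(0.0744·12/12) = 98.4644 × 1.077238 = 106.0696
Value (long) = (F − K)·e^(−rT) = (106.0696 − 103.65) × 0.928300 = 2.2461
Value = $2.25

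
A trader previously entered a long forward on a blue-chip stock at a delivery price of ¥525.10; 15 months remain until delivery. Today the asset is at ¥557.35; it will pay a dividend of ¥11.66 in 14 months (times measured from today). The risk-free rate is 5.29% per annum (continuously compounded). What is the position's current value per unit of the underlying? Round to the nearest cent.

PV(remaining dividends) I = 11.66·e^(−0.0529·14/12) = 10.9621
Current forward F = (S − I)·e^(rT) = (557.35 − 10.9621)·e^(0.0529·15/12) = 546.3879 × 1.068360 = 583.7390
Value (long) = (F − K)·e^(−rT) = (583.7390 − 525.10) × 0.936014 = 54.8869
Value = ¥54.89

¥54.89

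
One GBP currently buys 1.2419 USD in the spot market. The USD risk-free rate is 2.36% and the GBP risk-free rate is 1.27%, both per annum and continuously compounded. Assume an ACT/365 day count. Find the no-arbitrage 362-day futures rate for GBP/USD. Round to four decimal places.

1.2554

F = S·e^((r_USD − r_GBP)T) = 1.2419 · e^((0.0236 − 0.0127) × 362/365)
= 1.2419 · e^0.010810 = 1.2419 × 1.010869
F = 1.2554 USD per GBP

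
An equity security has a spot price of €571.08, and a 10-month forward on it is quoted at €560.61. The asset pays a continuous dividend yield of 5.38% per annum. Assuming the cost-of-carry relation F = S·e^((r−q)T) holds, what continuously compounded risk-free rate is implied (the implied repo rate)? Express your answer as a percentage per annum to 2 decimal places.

3.16%

From F = S·e^((r−q)T): (r − q) = ln(F/S)/T
ln(560.61/571.08) = ln(0.981666) = -0.018504
(r − q) = -0.018504 / (10/12) = -0.022205
r = ln(F/S)/T + q = -0.022205 + 0.0538 = 0.031595
r = 3.16%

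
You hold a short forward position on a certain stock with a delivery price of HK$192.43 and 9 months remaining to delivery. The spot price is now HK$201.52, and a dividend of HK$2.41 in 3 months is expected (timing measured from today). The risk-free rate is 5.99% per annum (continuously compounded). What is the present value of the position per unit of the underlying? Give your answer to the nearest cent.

PV(remaining dividends) I = 2.41·e^(−0.0599·3/12) = 2.3742
Current forward F = (S − I)·e^(rT) = (201.52 − 2.3742)·e^(0.0599·9/12) = 199.1458 × 1.045949 = 208.2964
Value (long) = (F − K)·e^(−rT) = (208.2964 − 192.43) × 0.956069 = 15.1694
Short position value = −(long value) = -HK$15.17

-HK$15.17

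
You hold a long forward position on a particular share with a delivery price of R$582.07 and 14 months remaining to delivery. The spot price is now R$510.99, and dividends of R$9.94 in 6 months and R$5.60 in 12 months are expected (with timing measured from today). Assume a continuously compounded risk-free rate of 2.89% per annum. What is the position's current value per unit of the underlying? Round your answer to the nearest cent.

-R$67.02

PV(remaining dividends) I = 9.94·e^(−0.0289·6/12) + 5.60·e^(−0.0289·12/12) = 15.2379
Current forward F = (S − I)·e^(rT) = (510.99 − 15.2379)·e^(0.0289·14/12) = 495.7521 × 1.034292 = 512.7524
Value (long) = (F − K)·e^(−rT) = (512.7524 − 582.07) × 0.966845 = -67.0194
Value = -R$67.02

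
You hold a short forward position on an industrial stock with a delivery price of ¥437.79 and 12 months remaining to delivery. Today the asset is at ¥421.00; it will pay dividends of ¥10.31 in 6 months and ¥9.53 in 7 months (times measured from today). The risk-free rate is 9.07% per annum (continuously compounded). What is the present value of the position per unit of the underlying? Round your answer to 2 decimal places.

-¥2.28

PV(remaining dividends) I = 10.31·e^(−0.0907·6/12) + 9.53·e^(−0.0907·7/12) = 18.8918
Current forward F = (S − I)·e^(rT) = (421.00 − 18.8918)·e^(0.0907·12/12) = 402.1082 × 1.094940 = 440.2844
Value (long) = (F − K)·e^(−rT) = (440.2844 − 437.79) × 0.913292 = 2.2781
Short position value = −(long value) = -¥2.28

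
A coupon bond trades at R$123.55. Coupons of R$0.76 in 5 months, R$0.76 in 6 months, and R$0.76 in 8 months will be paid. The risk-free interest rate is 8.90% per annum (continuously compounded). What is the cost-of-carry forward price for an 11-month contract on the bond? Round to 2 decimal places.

PV(coupons) I = 0.76·e^(−0.0890·5/12) + 0.76·e^(−0.0890·6/12) + 0.76·e^(−0.0890·8/12)
I = 0.7323 + 0.7269 + 0.7162 = 2.1754
F = (S − I)·e^(rT) = (123.55 − 2.1754) · e^(0.0890·11/12)
= 121.3746 · e^0.081583 = 121.3746 × 1.085003 = R$131.69

R$131.69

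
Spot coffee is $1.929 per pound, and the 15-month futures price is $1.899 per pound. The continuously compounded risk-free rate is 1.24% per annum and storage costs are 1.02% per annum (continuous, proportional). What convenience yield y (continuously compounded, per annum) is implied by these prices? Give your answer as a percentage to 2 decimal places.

F = S·e^((r+u−y)T) ⇒ (r+u−y) = ln(F/S)/T
ln(1.899/1.929) = -0.015674; /T ⇒ -0.012539
y = r + u − ln(F/S)/T = 0.0124 + 0.0102 + 0.012539 = 0.035139
y = 3.51%

3.51%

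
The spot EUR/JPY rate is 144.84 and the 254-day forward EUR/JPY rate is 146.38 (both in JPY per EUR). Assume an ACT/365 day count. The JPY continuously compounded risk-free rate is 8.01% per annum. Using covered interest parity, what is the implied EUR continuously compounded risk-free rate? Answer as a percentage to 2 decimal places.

F = S·e^((r_JPY − r_EUR)T) ⇒ r_EUR = r_JPY − ln(F/S)/T
ln(146.38/144.84) = 0.010576; /(254/365) = 0.015198
r_EUR = 0.0801 − 0.015198 = 0.064902
r_EUR = 6.49%

6.49%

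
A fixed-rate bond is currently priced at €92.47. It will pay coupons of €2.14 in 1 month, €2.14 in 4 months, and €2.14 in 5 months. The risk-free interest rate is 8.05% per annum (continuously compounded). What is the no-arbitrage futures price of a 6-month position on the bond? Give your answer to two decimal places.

€89.73

PV(coupons) I = 2.14·e^(−0.0805·1/12) + 2.14·e^(−0.0805·4/12) + 2.14·e^(−0.0805·5/12)
I = 2.1257 + 2.0833 + 2.0694 = 6.2784
F = (S − I)·e^(rT) = (92.47 − 6.2784) · e^(0.0805·6/12)
= 86.1916 · e^0.040250 = 86.1916 × 1.041071 = €89.73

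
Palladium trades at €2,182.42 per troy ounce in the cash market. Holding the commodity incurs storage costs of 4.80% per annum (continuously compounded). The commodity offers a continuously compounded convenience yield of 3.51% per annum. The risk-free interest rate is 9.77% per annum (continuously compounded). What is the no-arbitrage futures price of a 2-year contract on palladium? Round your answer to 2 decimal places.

Net carry = r + u − y = 0.0977 + 0.0480 − 0.0351 = 0.1106
F = S·e^((r+u−y)T) = 2182.42 · e^(0.1106 × 2) = 2182.42 · e^0.22120000
= 2182.42 × 1.24757292 = €2,722.73 per troy ounce

€2,722.73 per troy ounce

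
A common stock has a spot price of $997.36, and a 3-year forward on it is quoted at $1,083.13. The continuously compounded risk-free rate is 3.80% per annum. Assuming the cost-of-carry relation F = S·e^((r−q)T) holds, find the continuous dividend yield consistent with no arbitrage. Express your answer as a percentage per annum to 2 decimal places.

From F = S·e^((r−q)T): (r − q) = ln(F/S)/T
ln(1083.13/997.36) = ln(1.085997) = 0.082498
(r − q) = 0.082498 / (3) = 0.027499
q = r − ln(F/S)/T = 0.0380 − 0.027499 = 0.010501
q = 1.05%

1.05%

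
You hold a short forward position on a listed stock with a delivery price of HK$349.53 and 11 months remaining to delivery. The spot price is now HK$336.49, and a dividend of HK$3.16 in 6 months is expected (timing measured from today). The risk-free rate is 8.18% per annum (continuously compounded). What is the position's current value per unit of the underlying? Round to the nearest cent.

PV(remaining dividends) I = 3.16·e^(−0.0818·6/12) = 3.0334
Current forward F = (S − I)·e^(rT) = (336.49 − 3.0334)·e^(0.0818·11/12) = 333.4566 × 1.077866 = 359.4215
Value (long) = (F − K)·e^(−rT) = (359.4215 − 349.53) × 0.927759 = 9.1769
Short position value = −(long value) = -HK$9.18

-HK$9.18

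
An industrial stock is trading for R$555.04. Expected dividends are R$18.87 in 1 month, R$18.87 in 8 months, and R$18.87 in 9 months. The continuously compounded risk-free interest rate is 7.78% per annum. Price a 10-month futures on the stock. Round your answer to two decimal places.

R$534.10

PV(dividends) I = 18.87·e^(−0.0778·1/12) + 18.87·e^(−0.0778·8/12) + 18.87·e^(−0.0778·9/12)
I = 18.7481 + 17.9162 + 17.8004 = 54.4647
F = (S − I)·e^(rT) = (555.04 − 54.4647) · e^(0.0778·10/12)
= 500.5753 · e^0.064833 = 500.5753 × 1.066981 = R$534.10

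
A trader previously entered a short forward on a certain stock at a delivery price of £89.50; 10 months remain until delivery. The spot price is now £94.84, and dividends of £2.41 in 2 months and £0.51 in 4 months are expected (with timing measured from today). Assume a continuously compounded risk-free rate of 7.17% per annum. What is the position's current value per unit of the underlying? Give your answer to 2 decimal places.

PV(remaining dividends) I = 2.41·e^(−0.0717·2/12) + 0.51·e^(−0.0717·4/12) = 2.8793
Current forward F = (S − I)·e^(rT) = (94.84 − 2.8793)·e^(0.0717·10/12) = 91.9607 × 1.061571 = 97.6228
Value (long) = (F − K)·e^(−rT) = (97.6228 − 89.50) × 0.942000 = 7.6517
Short position value = −(long value) = -£7.65

-£7.65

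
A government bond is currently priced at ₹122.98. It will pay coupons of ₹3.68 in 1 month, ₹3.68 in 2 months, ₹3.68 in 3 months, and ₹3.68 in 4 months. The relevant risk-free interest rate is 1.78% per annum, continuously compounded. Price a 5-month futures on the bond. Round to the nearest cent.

₹109.12

PV(coupons) I = 3.68·e^(−0.0178·1/12) + 3.68·e^(−0.0178·2/12) + 3.68·e^(−0.0178·3/12) + 3.68·e^(−0.0178·4/12)
I = 3.6745 + 3.6691 + 3.6637 + 3.6582 = 14.6655
F = (S − I)·e^(rT) = (122.98 − 14.6655) · e^(0.0178·5/12)
= 108.3145 · e^0.007417 = 108.3145 × 1.007445 = ₹109.12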